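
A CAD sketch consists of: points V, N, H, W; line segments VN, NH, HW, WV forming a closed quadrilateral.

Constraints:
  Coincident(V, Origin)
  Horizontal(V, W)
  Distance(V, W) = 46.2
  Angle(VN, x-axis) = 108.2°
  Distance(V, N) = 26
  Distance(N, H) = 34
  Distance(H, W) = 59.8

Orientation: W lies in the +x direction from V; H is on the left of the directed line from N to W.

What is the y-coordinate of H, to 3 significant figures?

50.4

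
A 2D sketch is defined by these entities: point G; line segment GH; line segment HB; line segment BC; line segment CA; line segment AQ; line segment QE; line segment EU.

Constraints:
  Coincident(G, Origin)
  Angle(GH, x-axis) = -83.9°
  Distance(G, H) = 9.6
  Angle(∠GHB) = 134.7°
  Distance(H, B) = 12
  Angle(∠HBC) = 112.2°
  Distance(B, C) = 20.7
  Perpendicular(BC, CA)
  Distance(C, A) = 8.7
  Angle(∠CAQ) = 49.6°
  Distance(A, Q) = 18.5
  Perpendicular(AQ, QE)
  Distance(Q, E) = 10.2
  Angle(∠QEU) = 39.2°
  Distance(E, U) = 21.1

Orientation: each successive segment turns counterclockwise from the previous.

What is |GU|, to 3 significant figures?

16.8

G is at the origin; GH runs at -83.9° with length 9.6, so H = (1.02, -9.55). ∠GHB = 134.7° gives HB at -38.6° from the x-axis; with |HB| = 12.0, B = (10.4, -17.0). ∠HBC = 112.2° gives BC at 29.2° from the x-axis; with |BC| = 20.7, C = (28.5, -6.93). The perpendicularity gives CA at right angles to BC, so CA runs at 119°; with |CA| = 8.7, A = (24.2, 0.661). ∠CAQ = 49.6° gives AQ at -110° from the x-axis; with |AQ| = 18.5, Q = (17.8, -16.7). AQ is perpendicular to QE, so QE runs at -20.4°; with |QE| = 10.2, E = (27.3, -20.2). ∠QEU = 39.2° gives EU at 120° from the x-axis; with |EU| = 21.1, U = (16.7, -2.04). Then |GU| = |U − G| = 16.8.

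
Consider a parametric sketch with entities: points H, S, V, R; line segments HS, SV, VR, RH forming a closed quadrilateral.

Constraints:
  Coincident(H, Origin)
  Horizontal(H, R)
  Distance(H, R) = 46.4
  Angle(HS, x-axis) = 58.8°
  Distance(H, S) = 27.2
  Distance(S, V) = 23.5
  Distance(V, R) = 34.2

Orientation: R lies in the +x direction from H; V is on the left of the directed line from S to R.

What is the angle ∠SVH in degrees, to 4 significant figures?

19.20°

Checks: |SV| = 23.50 ✓; |VR| = 34.20 ✓.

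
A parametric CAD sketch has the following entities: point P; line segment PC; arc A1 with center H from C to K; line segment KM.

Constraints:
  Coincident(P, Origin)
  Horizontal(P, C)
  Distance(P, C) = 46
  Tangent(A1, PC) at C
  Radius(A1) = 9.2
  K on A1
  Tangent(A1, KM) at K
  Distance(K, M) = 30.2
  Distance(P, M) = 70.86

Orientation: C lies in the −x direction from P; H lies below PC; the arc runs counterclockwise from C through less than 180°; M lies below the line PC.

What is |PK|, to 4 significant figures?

55.59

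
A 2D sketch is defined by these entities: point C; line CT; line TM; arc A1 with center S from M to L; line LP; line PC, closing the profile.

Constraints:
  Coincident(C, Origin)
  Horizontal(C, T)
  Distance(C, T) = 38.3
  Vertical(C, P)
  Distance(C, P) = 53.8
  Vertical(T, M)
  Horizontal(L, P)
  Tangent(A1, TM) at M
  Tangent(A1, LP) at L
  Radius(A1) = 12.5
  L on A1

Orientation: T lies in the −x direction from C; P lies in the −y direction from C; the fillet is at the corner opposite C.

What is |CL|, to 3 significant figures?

59.7

C is at the origin; CT is horizontal with |CT| = 38.3 and T on the −x side, so T = (-38.3, 0.00). C and P share the same x with |CP| = 53.8 and P on the −y side, so P = (0.00, -53.8). The virtual corner opposite C is at (-38.3, -53.8). Since A1 is tangent to TM there, SM ⟂ TM and tangency of A1 to LP means the radius SL is perpendicular to LP, with radius 12.5, so the center S sits 12.5 in from both sides at S = (-25.8, -41.3). That places the tangent points at M = (-38.3, -41.3) on TM and L = (-25.8, -53.8) on LP. Then |CL| = |L − C| = 59.7.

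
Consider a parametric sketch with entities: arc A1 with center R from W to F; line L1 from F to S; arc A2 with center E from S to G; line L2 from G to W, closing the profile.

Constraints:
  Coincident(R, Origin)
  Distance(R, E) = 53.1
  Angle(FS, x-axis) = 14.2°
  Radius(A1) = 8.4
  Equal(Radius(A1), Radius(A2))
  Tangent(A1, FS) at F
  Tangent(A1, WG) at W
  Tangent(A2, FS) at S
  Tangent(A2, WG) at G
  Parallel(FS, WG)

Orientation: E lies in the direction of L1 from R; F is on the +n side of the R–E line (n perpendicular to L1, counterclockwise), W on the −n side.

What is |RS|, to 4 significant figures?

53.76

The slot axis is L1's direction at 14.2°, so u = (cos 14.2°, sin 14.2°) = (0.9694, 0.2453) and n = (−sin 14.2°, cos 14.2°) = (-0.2453, 0.9694). R is at the origin and E lies 53.1 along u from R, so E = 53.1·u = (51.48, 13.03). Tangency of A1 to both parallel lines with radius 8.4 puts F and W at R ± 8.4·n: F = (-2.061, 8.143), W = (2.061, -8.143). Equal radii place S and G the same way about E: S = E + 8.4·n = (49.42, 21.17), G = E − 8.4·n = (53.54, 4.882). Then |RS| = |S − R| = 53.76.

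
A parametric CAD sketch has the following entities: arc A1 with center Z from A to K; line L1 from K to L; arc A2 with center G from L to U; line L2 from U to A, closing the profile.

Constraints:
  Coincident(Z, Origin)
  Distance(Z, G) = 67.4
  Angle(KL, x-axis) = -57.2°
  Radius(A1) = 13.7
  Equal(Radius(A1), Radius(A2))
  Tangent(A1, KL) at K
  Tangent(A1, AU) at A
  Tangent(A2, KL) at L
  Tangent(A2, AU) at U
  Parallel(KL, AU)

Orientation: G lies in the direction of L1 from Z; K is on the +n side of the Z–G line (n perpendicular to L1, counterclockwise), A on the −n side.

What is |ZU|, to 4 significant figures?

68.78

The slot axis is L1's direction at -57.2°, so u = (cos -57.2°, sin -57.2°) = (0.5417, -0.8406) and n = (−sin -57.2°, cos -57.2°) = (0.8406, 0.5417). Z is at the origin and G lies 67.4 along u from Z, so G = 67.4·u = (36.51, -56.65). Tangency of A1 to both parallel lines with radius 13.7 puts K and A at Z ± 13.7·n: K = (11.52, 7.421), A = (-11.52, -7.421). Equal radii place L and U the same way about G: L = G + 13.7·n = (48.03, -49.23), U = G − 13.7·n = (25.00, -64.08). Then |ZU| = |U − Z| = 68.78.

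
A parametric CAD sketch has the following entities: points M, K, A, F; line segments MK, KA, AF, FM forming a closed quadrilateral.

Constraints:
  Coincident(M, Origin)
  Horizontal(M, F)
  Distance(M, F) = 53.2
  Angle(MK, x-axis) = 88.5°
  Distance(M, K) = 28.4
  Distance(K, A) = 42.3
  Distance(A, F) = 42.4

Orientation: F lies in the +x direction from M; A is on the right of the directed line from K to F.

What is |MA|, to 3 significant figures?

17.5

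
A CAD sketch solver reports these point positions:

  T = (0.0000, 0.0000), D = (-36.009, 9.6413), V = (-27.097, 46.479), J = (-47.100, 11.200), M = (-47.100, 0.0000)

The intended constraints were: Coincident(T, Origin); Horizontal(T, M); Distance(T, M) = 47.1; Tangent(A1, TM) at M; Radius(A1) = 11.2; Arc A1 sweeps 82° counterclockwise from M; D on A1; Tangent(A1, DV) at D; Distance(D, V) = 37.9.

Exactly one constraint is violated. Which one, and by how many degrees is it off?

Tangent(A1, DV) at D — off by 5.60°.

T = (0.00, 0.00) ✓; T.y = 0.00, M.y = 0.00 ✓; |TM| = 47.10 ✓; ∠(JM, MT) = 90.00° ✓; |JM| = 11.20 ✓; bearing(J→D) − bearing(J→M) = 82.00° ✓; |JD| = 11.20 ✓; ∠(JD, DV) = 95.60° ✗; |DV| = 37.90 ✓.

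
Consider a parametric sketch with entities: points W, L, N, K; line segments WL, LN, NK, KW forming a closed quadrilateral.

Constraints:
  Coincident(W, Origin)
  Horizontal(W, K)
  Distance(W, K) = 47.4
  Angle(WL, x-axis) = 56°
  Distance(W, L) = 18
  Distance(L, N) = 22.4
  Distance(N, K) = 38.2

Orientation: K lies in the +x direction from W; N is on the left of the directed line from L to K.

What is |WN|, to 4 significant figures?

40.27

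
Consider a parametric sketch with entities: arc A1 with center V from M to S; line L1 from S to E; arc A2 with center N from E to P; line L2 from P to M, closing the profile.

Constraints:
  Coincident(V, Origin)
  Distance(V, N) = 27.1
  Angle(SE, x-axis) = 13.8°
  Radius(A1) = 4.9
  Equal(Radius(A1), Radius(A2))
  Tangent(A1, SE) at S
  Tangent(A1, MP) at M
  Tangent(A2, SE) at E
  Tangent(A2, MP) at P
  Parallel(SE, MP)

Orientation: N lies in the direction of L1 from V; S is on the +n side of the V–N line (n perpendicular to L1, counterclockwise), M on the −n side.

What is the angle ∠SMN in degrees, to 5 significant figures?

79.751°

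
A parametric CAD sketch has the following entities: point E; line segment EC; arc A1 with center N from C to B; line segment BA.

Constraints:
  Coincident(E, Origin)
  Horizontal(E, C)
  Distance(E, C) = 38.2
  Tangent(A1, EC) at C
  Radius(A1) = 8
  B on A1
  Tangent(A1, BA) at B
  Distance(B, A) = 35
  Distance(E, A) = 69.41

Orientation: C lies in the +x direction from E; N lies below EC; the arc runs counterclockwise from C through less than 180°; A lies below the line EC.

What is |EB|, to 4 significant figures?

35.52

Checks: ∠(NC, CE) = 90.00° ✓; |NC| = 8.000 ✓; |NB| = 8.000 ✓; ∠(NB, BA) = 90.00° ✓; |BA| = 35.00 ✓; |EA| = 69.41 ✓.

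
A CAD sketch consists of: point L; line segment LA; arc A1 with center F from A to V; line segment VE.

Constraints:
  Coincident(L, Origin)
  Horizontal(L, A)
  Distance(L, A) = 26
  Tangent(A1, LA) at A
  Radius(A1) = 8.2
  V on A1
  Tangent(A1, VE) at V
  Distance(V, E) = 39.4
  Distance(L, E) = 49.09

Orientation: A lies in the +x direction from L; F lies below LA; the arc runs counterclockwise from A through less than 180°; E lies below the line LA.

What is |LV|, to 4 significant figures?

19.36

Checks: |FV| = 8.200 ✓; ∠(FV, VE) = 90.00° ✓; |VE| = 39.40 ✓; |LE| = 49.09 ✓.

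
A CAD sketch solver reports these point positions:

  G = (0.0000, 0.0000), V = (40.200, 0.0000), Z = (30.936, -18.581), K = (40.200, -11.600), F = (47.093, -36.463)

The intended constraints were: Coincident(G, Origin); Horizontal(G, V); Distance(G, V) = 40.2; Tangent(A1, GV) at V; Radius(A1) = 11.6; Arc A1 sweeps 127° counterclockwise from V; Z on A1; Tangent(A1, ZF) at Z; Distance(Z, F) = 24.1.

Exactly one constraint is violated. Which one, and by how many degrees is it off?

Tangent(A1, ZF) at Z — off by 5.10°.

G = (0.00, 0.00) ✓; G.y = 0.00, V.y = 0.00 ✓; |GV| = 40.20 ✓; ∠(KV, VG) = 90.00° ✓; |KV| = 11.60 ✓; bearing(K→Z) − bearing(K→V) = 127.0° ✓; |KZ| = 11.60 ✓; ∠(KZ, ZF) = 84.90° ✗; |ZF| = 24.10 ✓.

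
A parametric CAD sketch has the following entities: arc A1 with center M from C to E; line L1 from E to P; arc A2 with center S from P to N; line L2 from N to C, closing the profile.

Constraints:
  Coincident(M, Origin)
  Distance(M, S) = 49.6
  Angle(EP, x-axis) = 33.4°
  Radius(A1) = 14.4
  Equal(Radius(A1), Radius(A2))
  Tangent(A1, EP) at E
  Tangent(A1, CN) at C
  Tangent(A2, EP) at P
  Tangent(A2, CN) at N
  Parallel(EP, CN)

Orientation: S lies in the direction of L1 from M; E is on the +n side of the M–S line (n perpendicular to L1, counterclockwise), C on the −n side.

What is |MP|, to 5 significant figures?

51.648

The slot axis is L1's direction at 33.4°, so u = (cos 33.4°, sin 33.4°) = (0.83485, 0.55048) and n = (−sin 33.4°, cos 33.4°) = (-0.55048, 0.83485). M is at the origin and S lies 49.6 along u from M, so S = 49.6·u = (41.408, 27.304). Tangency of A1 to both parallel lines with radius 14.4 puts E and C at M ± 14.4·n: E = (-7.9269, 12.022), C = (7.9269, -12.022). Equal radii place P and N the same way about S: P = S + 14.4·n = (33.482, 39.326), N = S − 14.4·n = (49.335, 15.282). Then |MP| = |P − M| = 51.648.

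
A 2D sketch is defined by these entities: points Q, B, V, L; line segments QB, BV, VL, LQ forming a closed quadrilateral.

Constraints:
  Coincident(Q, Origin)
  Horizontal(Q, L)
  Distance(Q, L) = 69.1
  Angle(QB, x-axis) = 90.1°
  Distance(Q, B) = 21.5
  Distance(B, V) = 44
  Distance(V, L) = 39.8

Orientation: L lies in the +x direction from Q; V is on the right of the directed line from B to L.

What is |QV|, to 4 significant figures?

32.22

Q is at the origin; Q and L share the same y with |QL| = 69.1 and L in +x, so L = (69.1, 0). QB runs at 90.1° with |QB| = 21.5, so B = (-0.03752, 21.50). V is determined by |BV| = 44.0 and |VL| = 39.8 together: it lies at the intersection of circle(B, 44.0) and circle(L, 39.8). With |BL| = 72.40, the foot of the radical line on BL is 38.63 from B and the perpendicular offset is √(44.0² − 38.63²) = 21.06. Taking the right-of-BL solution: V = (30.60, -10.08).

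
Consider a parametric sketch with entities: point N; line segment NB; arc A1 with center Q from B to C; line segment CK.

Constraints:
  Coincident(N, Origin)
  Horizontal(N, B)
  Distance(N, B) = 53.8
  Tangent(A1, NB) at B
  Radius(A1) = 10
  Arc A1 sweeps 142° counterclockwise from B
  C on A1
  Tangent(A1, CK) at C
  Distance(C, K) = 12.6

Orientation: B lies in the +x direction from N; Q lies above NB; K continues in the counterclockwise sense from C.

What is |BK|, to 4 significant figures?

25.91

N is at the origin; N and B share the same y with |NB| = 53.8 and B on the +x side, so B = (53.80, 0.000). A1 meets NB tangentially, so QB is at right angles to NB, so Q = B + (0, 10) = (53.80, 10.00). On A1, B sits at bearing -90° from Q; a 142° counterclockwise sweep puts C at bearing 52°, so C = Q + 10.0·(cos 52°, sin 52°) = (59.96, 17.88). The tangent condition forces QC to be normal to CK, so CK runs along (−sin 52°, cos 52°); with |CK| = 12.6, K = (50.03, 25.64). Then |BK| = |K − B| = 25.91.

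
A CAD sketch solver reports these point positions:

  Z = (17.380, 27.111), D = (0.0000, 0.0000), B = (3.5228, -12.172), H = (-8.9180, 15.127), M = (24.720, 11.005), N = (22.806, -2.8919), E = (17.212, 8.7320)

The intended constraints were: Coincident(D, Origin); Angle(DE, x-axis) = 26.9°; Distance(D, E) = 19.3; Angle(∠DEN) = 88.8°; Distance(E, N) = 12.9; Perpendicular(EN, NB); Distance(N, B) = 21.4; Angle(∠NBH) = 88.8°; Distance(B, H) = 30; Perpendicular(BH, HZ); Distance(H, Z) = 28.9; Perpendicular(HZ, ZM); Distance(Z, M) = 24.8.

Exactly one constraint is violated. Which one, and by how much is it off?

Distance(Z, M) = 24.8 — off by 7.10.

D = (0.00, 0.00) ✓; DE at 26.90° ✓; |DE| = 19.30 ✓; ∠DEN = 88.80° ✓; |EN| = 12.90 ✓; ∠(EN, NB) = 90.00° ✓; |NB| = 21.40 ✓; ∠NBH = 88.80° ✓; |BH| = 30.00 ✓; ∠(BH, HZ) = 90.00° ✓; |HZ| = 28.90 ✓; ∠(HZ, ZM) = 90.00° ✓; |ZM| = 17.70 ✗.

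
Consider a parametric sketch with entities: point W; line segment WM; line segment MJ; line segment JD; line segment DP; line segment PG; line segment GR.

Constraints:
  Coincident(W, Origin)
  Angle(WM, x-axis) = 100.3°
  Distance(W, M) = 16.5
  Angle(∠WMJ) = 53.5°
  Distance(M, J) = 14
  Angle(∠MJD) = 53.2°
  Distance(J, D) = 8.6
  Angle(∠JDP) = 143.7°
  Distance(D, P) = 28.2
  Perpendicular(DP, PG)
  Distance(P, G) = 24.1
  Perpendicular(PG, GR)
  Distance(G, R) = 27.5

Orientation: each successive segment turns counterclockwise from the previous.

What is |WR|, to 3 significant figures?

30.5

W is at the origin; WM runs at 100.3° with length 16.5, so M = (-2.95, 16.2). ∠WMJ = 53.5° gives MJ at -133° from the x-axis; with |MJ| = 14.0, J = (-12.5, 6.03). ∠MJD = 53.2° gives JD at -6.40° from the x-axis; with |JD| = 8.6, D = (-3.99, 5.07). ∠JDP = 143.7° gives DP at 29.9° from the x-axis; with |DP| = 28.2, P = (20.5, 19.1). DP is perpendicular to PG, so PG runs at 120°; with |PG| = 24.1, G = (8.45, 40.0). PG ⟂ GR, so GR runs at -150°; with |GR| = 27.5, R = (-15.4, 26.3). Then |WR| = |R − W| = 30.5.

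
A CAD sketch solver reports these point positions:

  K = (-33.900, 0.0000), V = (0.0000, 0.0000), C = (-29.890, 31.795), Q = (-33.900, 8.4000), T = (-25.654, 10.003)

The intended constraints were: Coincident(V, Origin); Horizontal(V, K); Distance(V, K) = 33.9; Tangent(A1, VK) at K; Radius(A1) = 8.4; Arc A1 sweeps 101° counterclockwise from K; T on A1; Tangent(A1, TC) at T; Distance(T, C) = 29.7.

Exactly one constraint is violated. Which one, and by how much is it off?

Distance(T, C) = 29.7 — off by 7.50.

V = (0.00, 0.00) ✓; V.y = 0.00, K.y = 0.00 ✓; |VK| = 33.90 ✓; ∠(QK, KV) = 90.00° ✓; |QK| = 8.400 ✓; bearing(Q→T) − bearing(Q→K) = 101.0° ✓; |QT| = 8.400 ✓; ∠(QT, TC) = 90.00° ✓; |TC| = 22.20 ✗.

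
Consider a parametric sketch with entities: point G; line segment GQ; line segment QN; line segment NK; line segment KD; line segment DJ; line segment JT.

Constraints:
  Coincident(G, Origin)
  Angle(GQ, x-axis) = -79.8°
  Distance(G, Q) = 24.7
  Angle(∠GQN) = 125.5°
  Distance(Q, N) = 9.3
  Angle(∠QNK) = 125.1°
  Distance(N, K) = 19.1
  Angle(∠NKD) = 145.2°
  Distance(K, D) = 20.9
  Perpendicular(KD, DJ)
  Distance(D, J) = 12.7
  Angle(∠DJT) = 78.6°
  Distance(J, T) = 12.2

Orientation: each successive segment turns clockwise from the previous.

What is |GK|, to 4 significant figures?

34.91

G is at the origin; GQ runs at -79.8° with length 24.7, so Q = (4.374, -24.31). ∠GQN = 125.5° gives QN at -134.3° from the x-axis; with |QN| = 9.3, N = (-2.121, -30.97). ∠QNK = 125.1° gives NK at 170.8° from the x-axis; with |NK| = 19.1, K = (-20.98, -27.91). Then |GK| = |K − G| = 34.91.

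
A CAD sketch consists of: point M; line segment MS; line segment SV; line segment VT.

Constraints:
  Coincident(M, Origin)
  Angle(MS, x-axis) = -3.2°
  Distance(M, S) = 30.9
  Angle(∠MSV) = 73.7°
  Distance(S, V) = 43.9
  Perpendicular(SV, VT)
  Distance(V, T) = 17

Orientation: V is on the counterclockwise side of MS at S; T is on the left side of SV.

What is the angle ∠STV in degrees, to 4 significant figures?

68.83°

M is at the origin; MS runs at -3.2° with length 30.9, so S = 30.9·(cos -3.2°, sin -3.2°) = (30.85, -1.725). ∠MSV = 73.7°, so SV runs at -3.2° + (180° − 73.7°) = 103.1° from the x-axis; with |SV| = 43.9, V = S + 43.9·(cos 103.1°, sin 103.1°) = (20.90, 41.03). SV is perpendicular to VT; with |VT| = 17.0 on the left of SV, T = V + 17.0·(-0.9740, -0.2267) = (4.344, 37.18). Then cos ∠STV = TS·TV / (|TS||TV|), giving 68.83°.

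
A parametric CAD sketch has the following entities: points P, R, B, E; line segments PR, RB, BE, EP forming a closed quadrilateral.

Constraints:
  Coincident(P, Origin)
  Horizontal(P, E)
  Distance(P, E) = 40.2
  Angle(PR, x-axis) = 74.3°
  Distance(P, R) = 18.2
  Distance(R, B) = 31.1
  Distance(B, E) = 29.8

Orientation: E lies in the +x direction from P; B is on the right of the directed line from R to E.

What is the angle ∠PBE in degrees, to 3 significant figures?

112°

Checks: |RB| = 31.10 ✓; |BE| = 29.80 ✓.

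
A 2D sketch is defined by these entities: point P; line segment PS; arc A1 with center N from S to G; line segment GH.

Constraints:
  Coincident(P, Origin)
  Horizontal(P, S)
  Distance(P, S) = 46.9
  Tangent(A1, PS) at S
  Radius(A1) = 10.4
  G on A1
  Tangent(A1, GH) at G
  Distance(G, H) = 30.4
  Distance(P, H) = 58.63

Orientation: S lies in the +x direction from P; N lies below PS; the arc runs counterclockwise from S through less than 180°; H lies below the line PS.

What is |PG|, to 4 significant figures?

38.49

Checks: P.y = 0.00, S.y = 0.00 ✓; |NG| = 10.40 ✓; ∠(NG, GH) = 90.00° ✓; |GH| = 30.40 ✓; |PH| = 58.63 ✓.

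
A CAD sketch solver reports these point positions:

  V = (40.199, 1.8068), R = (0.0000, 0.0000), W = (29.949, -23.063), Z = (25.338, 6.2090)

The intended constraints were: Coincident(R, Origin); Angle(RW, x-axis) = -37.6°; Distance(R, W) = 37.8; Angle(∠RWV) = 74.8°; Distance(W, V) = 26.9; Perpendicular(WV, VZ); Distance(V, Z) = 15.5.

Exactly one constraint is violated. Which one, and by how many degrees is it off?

Perpendicular(WV, VZ) — off by 5.90°.

R = (0.00, 0.00) ✓; RW at -37.60° ✓; |RW| = 37.80 ✓; ∠RWV = 74.80° ✓; |WV| = 26.90 ✓; ∠(WV, VZ) = 95.90° ✗; |VZ| = 15.50 ✓.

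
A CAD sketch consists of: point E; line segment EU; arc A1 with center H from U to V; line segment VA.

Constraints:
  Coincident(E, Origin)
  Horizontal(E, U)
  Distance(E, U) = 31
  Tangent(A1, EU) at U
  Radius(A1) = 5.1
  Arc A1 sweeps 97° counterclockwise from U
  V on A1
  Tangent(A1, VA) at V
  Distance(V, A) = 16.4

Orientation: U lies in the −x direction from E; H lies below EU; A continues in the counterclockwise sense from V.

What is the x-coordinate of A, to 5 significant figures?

-34.063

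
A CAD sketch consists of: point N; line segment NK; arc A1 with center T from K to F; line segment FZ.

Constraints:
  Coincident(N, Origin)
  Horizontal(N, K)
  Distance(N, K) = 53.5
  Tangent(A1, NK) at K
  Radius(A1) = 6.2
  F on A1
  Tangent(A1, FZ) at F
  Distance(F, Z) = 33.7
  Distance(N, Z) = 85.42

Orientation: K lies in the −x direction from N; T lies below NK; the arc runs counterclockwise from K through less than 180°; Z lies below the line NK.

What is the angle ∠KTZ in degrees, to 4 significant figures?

125.8°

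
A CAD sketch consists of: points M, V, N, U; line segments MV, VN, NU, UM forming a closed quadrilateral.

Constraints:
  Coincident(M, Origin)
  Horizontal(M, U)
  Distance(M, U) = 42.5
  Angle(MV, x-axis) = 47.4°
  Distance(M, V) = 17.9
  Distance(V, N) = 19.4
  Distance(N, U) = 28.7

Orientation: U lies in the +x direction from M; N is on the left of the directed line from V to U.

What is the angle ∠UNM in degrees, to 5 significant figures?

79.303°

M is at the origin; MU is horizontal with |MU| = 42.5 and U in +x, so U = (42.5, 0). MV runs at 47.4° with |MV| = 17.9, so V = (12.116, 13.176). N is determined by |VN| = 19.4 and |NU| = 28.7 together: it lies at the intersection of circle(V, 19.4) and circle(U, 28.7). With |VU| = 33.118, the foot of the radical line on VU is 9.8053 from V and the perpendicular offset is √(19.4² − 9.8053²) = 16.740. Taking the left-of-VU solution: N = (27.772, 24.633).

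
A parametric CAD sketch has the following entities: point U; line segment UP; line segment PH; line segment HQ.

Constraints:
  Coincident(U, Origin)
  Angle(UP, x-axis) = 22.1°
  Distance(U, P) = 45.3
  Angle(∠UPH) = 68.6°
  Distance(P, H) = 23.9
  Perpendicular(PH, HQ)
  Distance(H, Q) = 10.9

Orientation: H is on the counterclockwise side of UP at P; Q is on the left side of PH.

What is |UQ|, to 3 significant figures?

32.1

U is at the origin; UP runs at 22.1° with length 45.3, so P = 45.3·(cos 22.1°, sin 22.1°) = (42.0, 17.0). ∠UPH = 68.6°, so PH runs at 22.1° + (180° − 68.6°) = 134° from the x-axis; with |PH| = 23.9, H = P + 23.9·(cos 134°, sin 134°) = (25.5, 34.4). PH is perpendicular to HQ; with |HQ| = 10.9 on the left of PH, Q = H + 10.9·(-0.725, -0.688) = (17.6, 26.9). Then |UQ| = |Q − U| = 32.1.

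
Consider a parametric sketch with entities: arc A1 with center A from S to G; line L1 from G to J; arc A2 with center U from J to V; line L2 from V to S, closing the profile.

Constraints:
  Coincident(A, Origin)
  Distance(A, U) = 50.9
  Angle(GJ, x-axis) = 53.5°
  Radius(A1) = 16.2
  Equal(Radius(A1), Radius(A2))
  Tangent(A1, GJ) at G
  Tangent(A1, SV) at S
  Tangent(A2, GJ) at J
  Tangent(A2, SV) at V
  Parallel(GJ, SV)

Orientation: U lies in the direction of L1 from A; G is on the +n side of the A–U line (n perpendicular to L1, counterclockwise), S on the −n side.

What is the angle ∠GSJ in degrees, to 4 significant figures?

57.52°

The slot axis is L1's direction at 53.5°, so u = (cos 53.5°, sin 53.5°) = (0.5948, 0.8039) and n = (−sin 53.5°, cos 53.5°) = (-0.8039, 0.5948). A is at the origin and U lies 50.9 along u from A, so U = 50.9·u = (30.28, 40.92). Tangency of A1 to both parallel lines with radius 16.2 puts G and S at A ± 16.2·n: G = (-13.02, 9.636), S = (13.02, -9.636). Equal radii place J and V the same way about U: J = U + 16.2·n = (17.25, 50.55), V = U − 16.2·n = (43.30, 31.28). Then cos ∠GSJ = SG·SJ / (|SG||SJ|), giving 57.52°.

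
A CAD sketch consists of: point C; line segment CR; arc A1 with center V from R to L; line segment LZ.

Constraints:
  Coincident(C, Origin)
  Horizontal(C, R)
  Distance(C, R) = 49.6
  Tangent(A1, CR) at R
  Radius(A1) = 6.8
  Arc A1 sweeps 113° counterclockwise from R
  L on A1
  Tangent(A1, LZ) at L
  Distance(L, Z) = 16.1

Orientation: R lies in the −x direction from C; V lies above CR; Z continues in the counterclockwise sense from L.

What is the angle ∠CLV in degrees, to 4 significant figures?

144.7°

C is at the origin; CR is horizontal with |CR| = 49.6 and R on the −x side, so R = (-49.60, 0.000). Since A1 is tangent to CR there, VR ⟂ CR, so V = R + (0, 6.8) = (-49.60, 6.800). On A1, R sits at bearing -90° from V; a 113° counterclockwise sweep puts L at bearing 23°, so L = V + 6.8·(cos 23°, sin 23°) = (-43.34, 9.457). Then cos ∠CLV = LC·LV / (|LC||LV|), giving 144.7°.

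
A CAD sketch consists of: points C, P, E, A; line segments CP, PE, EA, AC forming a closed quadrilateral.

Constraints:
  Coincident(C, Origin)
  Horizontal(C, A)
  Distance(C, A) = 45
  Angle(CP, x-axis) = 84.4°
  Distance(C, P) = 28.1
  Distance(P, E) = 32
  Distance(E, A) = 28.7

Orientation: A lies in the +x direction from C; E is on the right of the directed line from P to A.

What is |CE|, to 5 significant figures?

16.349

Checks: |PE| = 32.00 ✓; |EA| = 28.70 ✓.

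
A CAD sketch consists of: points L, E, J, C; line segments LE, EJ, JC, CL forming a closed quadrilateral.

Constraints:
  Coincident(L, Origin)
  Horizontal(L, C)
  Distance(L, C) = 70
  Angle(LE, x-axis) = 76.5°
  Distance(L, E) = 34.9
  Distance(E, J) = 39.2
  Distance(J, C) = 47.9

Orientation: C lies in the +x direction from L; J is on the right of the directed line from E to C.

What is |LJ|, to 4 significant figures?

22.33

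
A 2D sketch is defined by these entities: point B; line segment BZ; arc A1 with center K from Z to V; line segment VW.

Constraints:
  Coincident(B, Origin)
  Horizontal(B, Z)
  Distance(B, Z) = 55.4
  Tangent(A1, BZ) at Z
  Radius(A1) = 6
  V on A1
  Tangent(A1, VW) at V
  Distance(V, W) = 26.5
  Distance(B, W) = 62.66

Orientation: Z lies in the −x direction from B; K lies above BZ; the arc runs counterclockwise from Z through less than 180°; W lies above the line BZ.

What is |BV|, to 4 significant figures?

49.93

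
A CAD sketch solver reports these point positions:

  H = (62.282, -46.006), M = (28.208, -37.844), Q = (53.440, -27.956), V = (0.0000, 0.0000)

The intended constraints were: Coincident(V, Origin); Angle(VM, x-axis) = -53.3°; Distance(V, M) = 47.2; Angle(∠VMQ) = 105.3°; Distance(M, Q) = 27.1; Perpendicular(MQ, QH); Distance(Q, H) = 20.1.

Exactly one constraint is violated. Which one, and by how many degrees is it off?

Perpendicular(MQ, QH) — off by 4.70°.

V = (0.00, 0.00) ✓; VM at -53.30° ✓; |VM| = 47.20 ✓; ∠VMQ = 105.3° ✓; |MQ| = 27.10 ✓; ∠(MQ, QH) = 85.30° ✗; |QH| = 20.10 ✓.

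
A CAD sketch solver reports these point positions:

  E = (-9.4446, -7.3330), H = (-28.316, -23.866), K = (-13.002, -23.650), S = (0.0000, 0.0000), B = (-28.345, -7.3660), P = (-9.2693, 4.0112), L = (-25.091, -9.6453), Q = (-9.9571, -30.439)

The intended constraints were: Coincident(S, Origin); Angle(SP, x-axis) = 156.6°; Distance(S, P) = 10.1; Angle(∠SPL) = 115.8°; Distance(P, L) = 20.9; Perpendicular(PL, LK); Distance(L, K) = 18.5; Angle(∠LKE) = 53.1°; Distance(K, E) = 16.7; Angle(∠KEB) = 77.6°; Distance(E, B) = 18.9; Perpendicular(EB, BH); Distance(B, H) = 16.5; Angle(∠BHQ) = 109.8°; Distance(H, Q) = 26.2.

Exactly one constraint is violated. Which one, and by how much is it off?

Distance(H, Q) = 26.2 — off by 6.70.

S = (0.00, 0.00) ✓; SP at 156.6° ✓; |SP| = 10.10 ✓; ∠SPL = 115.8° ✓; |PL| = 20.90 ✓; ∠(PL, LK) = 90.00° ✓; |LK| = 18.50 ✓; ∠LKE = 53.10° ✓; |KE| = 16.70 ✓; ∠KEB = 77.60° ✓; |EB| = 18.90 ✓; ∠(EB, BH) = 90.00° ✓; |BH| = 16.50 ✓; ∠BHQ = 109.8° ✓; |HQ| = 19.50 ✗.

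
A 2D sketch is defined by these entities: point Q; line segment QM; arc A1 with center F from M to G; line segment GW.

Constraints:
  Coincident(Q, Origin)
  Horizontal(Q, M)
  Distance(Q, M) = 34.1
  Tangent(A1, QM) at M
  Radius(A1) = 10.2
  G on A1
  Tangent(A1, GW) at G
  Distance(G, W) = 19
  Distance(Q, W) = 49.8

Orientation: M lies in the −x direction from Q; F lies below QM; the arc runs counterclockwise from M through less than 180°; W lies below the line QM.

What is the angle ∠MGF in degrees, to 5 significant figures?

37.143°

Q is at the origin; Q and M share the same y with |QM| = 34.1 and M on the −x side, so M = (-34.100, 0.0000). A1 meets QM tangentially, so FM is at right angles to QM, so F = M + (0, -10.2) = (-34.100, -10.200). Since FG ⟂ GW (tangency), |FW| = √(10.2² + 19.0²) = 21.565 regardless of where G sits on A1. So W lies on both circle(Q, 49.8) and circle(F, 21.565); the below-QM intersection is W = (-38.773, -31.252). G is the foot of the tangent from W: G = (-43.919, -12.963).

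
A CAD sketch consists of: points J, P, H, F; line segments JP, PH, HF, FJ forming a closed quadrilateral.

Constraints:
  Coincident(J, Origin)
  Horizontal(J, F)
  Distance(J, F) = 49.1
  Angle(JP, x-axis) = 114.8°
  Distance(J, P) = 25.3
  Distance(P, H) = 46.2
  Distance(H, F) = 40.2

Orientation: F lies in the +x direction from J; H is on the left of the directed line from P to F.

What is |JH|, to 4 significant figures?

49.85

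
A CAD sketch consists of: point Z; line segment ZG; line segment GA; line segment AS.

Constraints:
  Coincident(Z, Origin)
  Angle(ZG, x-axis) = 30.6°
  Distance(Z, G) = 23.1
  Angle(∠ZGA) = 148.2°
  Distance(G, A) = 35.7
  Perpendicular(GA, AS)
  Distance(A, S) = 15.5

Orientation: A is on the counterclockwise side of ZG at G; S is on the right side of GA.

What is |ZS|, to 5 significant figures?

61.867

Z is at the origin; ZG runs at 30.6° with length 23.1, so G = 23.1·(cos 30.6°, sin 30.6°) = (19.883, 11.759). ∠ZGA = 148.2°, so GA runs at 30.6° + (180° − 148.2°) = 62.400° from the x-axis; with |GA| = 35.7, A = G + 35.7·(cos 62.400°, sin 62.400°) = (36.423, 43.396). GA is perpendicular to AS; with |AS| = 15.5 on the right of GA, S = A + 15.5·(0.88620, -0.46330) = (50.159, 36.215). Then |ZS| = |S − Z| = 61.867.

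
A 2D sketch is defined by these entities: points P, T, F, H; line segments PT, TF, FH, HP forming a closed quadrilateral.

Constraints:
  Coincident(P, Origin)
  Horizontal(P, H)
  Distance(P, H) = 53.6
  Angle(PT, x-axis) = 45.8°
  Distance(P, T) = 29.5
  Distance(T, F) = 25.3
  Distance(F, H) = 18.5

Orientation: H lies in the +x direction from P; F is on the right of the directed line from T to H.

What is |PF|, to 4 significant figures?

35.11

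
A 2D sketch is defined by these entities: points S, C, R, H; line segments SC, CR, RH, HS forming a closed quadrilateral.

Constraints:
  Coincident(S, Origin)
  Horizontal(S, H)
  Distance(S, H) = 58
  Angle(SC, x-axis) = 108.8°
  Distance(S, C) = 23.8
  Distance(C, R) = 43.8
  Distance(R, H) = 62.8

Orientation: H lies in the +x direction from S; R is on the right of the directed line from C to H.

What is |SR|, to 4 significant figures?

20.84

S is at the origin; SH is horizontal with |SH| = 58.0 and H in +x, so H = (58.0, 0). SC runs at 108.8° with |SC| = 23.8, so C = (-7.670, 22.53). R is determined by |CR| = 43.8 and |RH| = 62.8 together: it lies at the intersection of circle(C, 43.8) and circle(H, 62.8). With |CH| = 69.43, the foot of the radical line on CH is 20.13 from C and the perpendicular offset is √(43.8² − 20.13²) = 38.90. Taking the right-of-CH solution: R = (-1.256, -20.80).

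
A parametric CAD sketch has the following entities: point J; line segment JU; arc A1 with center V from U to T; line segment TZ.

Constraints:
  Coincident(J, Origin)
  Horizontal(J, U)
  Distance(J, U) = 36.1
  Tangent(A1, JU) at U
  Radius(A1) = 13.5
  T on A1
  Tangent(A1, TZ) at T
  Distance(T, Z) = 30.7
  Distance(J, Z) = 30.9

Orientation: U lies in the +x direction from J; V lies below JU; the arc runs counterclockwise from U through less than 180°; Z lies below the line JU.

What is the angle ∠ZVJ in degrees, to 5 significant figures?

50.182°

J is at the origin; JU is horizontal with |JU| = 36.1 and U on the +x side, so U = (36.100, 0.0000). A1 meets JU tangentially, so VU is at right angles to JU, so V = U + (0, -13.5) = (36.100, -13.500). Since VT ⟂ TZ (tangency), |VZ| = √(13.5² + 30.7²) = 33.537 regardless of where T sits on A1. So Z lies on both circle(J, 30.9) and circle(V, 33.537); the below-JU intersection is Z = (6.9624, -30.105). T is the foot of the tangent from Z: T = (25.260, -5.4539).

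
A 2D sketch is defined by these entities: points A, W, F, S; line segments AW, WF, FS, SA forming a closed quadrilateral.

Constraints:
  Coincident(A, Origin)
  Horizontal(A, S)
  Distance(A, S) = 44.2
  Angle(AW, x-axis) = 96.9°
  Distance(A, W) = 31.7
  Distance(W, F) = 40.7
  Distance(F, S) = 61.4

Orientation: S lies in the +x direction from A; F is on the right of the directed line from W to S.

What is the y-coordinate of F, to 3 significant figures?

-7.10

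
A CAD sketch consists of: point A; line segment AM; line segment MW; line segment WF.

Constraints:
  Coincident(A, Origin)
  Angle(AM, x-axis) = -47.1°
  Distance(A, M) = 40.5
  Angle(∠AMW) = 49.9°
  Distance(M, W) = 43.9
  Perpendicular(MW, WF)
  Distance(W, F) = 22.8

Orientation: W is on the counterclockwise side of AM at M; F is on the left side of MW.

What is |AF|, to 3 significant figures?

19.6

A is at the origin; AM runs at -47.1° with length 40.5, so M = 40.5·(cos -47.1°, sin -47.1°) = (27.6, -29.7). ∠AMW = 49.9°, so MW runs at -47.1° + (180° − 49.9°) = 83.0° from the x-axis; with |MW| = 43.9, W = M + 43.9·(cos 83.0°, sin 83.0°) = (32.9, 13.9). MW is perpendicular to WF; with |WF| = 22.8 on the left of MW, F = W + 22.8·(-0.993, 0.122) = (10.3, 16.7). Then |AF| = |F − A| = 19.6.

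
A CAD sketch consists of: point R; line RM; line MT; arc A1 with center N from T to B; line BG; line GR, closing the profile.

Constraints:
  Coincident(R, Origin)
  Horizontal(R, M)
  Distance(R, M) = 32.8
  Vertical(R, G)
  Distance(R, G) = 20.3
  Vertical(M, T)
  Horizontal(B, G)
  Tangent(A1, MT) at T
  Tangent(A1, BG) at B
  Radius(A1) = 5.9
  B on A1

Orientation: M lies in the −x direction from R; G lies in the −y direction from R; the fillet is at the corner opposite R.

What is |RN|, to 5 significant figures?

30.512

R is at the origin; R and M share the same y with |RM| = 32.8 and M on the −x side, so M = (-32.800, 0.0000). R and G share the same x with |RG| = 20.3 and G on the −y side, so G = (0.0000, -20.300). The virtual corner opposite R is at (-32.800, -20.300). The tangent condition forces NT to be normal to MT and A1 meets BG tangentially, so NB is at right angles to BG, with radius 5.9, so the center N sits 5.9 in from both sides at N = (-26.900, -14.400). Then |RN| = |N − R| = 30.512.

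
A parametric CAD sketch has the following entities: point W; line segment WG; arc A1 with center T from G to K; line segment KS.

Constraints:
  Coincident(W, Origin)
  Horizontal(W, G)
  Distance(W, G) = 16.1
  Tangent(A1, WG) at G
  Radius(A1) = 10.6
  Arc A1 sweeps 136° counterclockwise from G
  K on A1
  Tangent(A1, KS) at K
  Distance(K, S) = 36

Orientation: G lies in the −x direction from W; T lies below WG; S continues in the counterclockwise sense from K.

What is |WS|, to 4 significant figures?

43.30

W is at the origin; WG is horizontal with |WG| = 16.1 and G on the −x side, so G = (-16.10, 0.000). A1 meets WG tangentially, so TG is at right angles to WG, so T = G + (0, -10.6) = (-16.10, -10.60). On A1, G sits at bearing 90° from T; a 136° counterclockwise sweep puts K at bearing 226°, so K = T + 10.6·(cos 226°, sin 226°) = (-23.46, -18.23). A1 meets KS tangentially, so TK is at right angles to KS, so KS runs along (−sin 226°, cos 226°); with |KS| = 36.0, S = (2.433, -43.23). Then |WS| = |S − W| = 43.30.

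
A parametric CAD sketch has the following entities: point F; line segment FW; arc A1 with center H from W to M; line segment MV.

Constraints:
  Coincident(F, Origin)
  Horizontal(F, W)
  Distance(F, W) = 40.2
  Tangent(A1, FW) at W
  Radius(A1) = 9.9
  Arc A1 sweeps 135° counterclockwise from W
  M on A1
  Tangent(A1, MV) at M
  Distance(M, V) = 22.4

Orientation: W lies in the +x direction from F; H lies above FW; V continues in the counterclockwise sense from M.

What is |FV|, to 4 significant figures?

45.34

F is at the origin; F and W share the same y with |FW| = 40.2 and W on the +x side, so W = (40.20, 0.000). Since A1 is tangent to FW there, HW ⟂ FW, so H = W + (0, 9.9) = (40.20, 9.900). On A1, W sits at bearing -90° from H; a 135° counterclockwise sweep puts M at bearing 45°, so M = H + 9.9·(cos 45°, sin 45°) = (47.20, 16.90). The tangent condition forces HM to be normal to MV, so MV runs along (−sin 45°, cos 45°); with |MV| = 22.4, V = (31.36, 32.74). Then |FV| = |V − F| = 45.34.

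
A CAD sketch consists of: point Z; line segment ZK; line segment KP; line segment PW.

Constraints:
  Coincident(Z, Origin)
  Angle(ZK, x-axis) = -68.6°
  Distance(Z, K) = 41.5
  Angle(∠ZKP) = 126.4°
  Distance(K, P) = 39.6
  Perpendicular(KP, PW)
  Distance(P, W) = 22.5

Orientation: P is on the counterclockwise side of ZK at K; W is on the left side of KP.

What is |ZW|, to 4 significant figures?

65.15

Z is at the origin; ZK runs at -68.6° with length 41.5, so K = 41.5·(cos -68.6°, sin -68.6°) = (15.14, -38.64). ∠ZKP = 126.4°, so KP runs at -68.6° + (180° − 126.4°) = -15.00° from the x-axis; with |KP| = 39.6, P = K + 39.6·(cos -15.00°, sin -15.00°) = (53.39, -48.89). The perpendicularity gives PW at right angles to KP; with |PW| = 22.5 on the left of KP, W = P + 22.5·(0.2588, 0.9659) = (59.22, -27.15). Then |ZW| = |W − Z| = 65.15.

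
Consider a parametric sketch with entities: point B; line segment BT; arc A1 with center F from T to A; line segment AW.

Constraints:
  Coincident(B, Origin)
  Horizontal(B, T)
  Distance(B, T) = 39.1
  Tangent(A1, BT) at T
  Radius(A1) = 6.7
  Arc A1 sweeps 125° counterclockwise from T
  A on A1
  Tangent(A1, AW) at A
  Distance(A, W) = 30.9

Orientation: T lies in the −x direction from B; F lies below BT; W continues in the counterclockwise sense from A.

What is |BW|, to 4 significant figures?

44.80

B is at the origin; BT is horizontal with |BT| = 39.1 and T on the −x side, so T = (-39.10, 0.000). A1 meets BT tangentially, so FT is at right angles to BT, so F = T + (0, -6.7) = (-39.10, -6.700). On A1, T sits at bearing 90° from F; a 125° counterclockwise sweep puts A at bearing 215°, so A = F + 6.7·(cos 215°, sin 215°) = (-44.59, -10.54). Tangency of A1 to AW means the radius FA is perpendicular to AW, so AW runs along (−sin 215°, cos 215°); with |AW| = 30.9, W = (-26.86, -35.85). Then |BW| = |W − B| = 44.80.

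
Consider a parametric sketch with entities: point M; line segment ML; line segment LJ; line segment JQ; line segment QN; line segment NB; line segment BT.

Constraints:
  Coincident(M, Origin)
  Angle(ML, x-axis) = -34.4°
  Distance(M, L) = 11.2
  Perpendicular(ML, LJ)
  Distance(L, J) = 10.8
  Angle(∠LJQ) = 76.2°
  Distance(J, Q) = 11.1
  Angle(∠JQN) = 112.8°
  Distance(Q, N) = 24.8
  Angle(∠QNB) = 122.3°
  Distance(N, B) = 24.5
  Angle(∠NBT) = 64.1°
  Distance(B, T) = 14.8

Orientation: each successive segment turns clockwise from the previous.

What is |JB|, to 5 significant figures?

43.474

M is at the origin; ML runs at -34.4° with length 11.2, so L = (9.2413, -6.3276). ML ⟂ LJ, so LJ runs at -124.40°; with |LJ| = 10.8, J = (3.1396, -15.239). ∠LJQ = 76.2° gives JQ at 131.80° from the x-axis; with |JQ| = 11.1, Q = (-4.2589, -6.9641). ∠JQN = 112.8° gives QN at 64.600° from the x-axis; with |QN| = 24.8, N = (6.3787, 15.439). ∠QNB = 122.3° gives NB at 6.9000° from the x-axis; with |NB| = 24.5, B = (30.701, 18.382). Then |JB| = |B − J| = 43.474.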